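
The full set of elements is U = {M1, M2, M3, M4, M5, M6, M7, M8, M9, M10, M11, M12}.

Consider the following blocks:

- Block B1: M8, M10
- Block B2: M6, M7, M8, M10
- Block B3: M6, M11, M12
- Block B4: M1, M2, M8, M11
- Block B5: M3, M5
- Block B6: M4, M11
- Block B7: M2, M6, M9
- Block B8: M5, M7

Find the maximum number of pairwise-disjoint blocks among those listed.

4

B1, B5, B6, B7 are pairwise disjoint (B1={M8,M10}; B5={M3,M5}; B6={M4,M11}; B7={M2,M6,M9}).
Every remaining block overlaps one of these, and no 5 of the listed blocks are pairwise disjoint, so 4 is the maximum.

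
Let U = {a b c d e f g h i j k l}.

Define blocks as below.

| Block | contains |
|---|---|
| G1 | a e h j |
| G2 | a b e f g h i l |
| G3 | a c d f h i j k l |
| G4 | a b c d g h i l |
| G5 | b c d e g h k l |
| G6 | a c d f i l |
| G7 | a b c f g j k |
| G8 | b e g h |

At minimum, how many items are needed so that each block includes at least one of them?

The 2 items {f, h} hit every block.
The blocks G6, G8 are pairwise disjoint, so any hitting set needs a separate item for each — at least 2. Hence 2 is optimal.

2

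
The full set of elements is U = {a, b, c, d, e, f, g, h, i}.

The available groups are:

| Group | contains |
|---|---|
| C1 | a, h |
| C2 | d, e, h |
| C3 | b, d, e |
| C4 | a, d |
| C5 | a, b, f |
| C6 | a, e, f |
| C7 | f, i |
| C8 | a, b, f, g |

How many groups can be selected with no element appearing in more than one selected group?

C1, C3, C7 are pairwise disjoint (C1={a,h}; C3={b,d,e}; C7={f,i}).
Every remaining group overlaps one of these, and no 4 of the listed groups are pairwise disjoint, so 3 is the maximum.

3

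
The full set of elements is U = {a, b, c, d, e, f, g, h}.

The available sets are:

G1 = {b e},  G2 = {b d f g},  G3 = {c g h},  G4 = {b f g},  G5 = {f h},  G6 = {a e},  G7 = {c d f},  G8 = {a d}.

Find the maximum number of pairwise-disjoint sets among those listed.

3

G1, G3, G8 are pairwise disjoint (G1={b,e}; G3={c,g,h}; G8={a,d}).
Every remaining set overlaps one of these, and no 4 of the listed sets are pairwise disjoint, so 3 is the maximum.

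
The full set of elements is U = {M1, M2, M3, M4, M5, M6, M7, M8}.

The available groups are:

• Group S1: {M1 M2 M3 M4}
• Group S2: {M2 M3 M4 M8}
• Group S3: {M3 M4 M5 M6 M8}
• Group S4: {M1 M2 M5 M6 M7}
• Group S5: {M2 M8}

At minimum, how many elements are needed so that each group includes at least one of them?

The 2 elements {M1, M8} hit every group.
No single element lies in every group, so at least 2 are needed and 2 is optimal.

2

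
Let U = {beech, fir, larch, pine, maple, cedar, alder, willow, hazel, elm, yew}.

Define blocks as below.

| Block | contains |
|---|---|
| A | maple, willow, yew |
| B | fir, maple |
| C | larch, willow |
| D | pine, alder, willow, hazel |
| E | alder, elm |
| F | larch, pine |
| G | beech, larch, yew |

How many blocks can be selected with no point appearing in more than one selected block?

B, D, G are pairwise disjoint (B={fir,maple}; D={pine,alder,willow,hazel}; G={beech,larch,yew}).
Every remaining block overlaps one of these, and no 4 of the listed blocks are pairwise disjoint, so 3 is the maximum.

3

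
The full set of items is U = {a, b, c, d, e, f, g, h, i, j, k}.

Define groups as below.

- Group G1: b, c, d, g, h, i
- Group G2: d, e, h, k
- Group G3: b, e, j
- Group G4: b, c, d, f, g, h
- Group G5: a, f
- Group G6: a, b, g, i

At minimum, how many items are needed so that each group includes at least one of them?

T = {a, h, j} meets every group (each contains at least one member of T), and |T| = 3.
No choice of 2 items meets every group, so 3 is the minimum.

3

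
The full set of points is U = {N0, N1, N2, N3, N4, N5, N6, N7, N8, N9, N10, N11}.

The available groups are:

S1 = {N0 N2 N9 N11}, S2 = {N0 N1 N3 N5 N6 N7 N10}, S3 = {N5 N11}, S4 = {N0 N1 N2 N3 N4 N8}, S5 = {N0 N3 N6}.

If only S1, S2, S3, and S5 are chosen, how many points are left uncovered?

2

Union of S1, S2, S3, S5 = {N0, N1, N2, N3, N5, N6, N7, N9, N10, N11}.
Not covered: N4, N8 — 2 points.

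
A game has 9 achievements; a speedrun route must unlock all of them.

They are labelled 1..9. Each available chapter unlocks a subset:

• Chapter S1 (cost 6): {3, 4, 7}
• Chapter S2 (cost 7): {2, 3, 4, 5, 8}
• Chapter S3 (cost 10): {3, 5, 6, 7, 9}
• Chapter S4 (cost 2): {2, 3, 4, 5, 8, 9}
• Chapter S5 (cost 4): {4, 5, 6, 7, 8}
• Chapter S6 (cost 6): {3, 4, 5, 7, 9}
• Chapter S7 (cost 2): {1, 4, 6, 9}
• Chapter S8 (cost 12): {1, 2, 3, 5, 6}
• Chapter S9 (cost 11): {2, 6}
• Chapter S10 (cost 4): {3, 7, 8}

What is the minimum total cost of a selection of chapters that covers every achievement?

8

S4, S5, S7 together cover every achievement (S4 ∪ S5 ∪ S7 = {1, 2, 3, 4, 5, 6, 7, 8, 9}); total cost 2 + 4 + 2 = 8.
No covering selection has total cost below 8.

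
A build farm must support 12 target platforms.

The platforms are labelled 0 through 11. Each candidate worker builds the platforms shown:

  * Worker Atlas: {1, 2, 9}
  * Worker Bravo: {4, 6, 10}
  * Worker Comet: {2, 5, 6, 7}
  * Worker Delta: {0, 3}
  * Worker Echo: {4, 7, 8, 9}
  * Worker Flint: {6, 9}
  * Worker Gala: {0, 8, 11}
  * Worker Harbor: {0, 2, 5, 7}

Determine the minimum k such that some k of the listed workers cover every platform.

5

Take {Atlas, Bravo, Comet, Delta, Gala}. Their union is {0, 1, 2, 3, 4, 5, 6, 7, 8, 9, 10, 11}, which is all 12 platforms.
No 4 of the 8 workers cover everything (all 70 combinations miss at least one platform), so 5 is optimal.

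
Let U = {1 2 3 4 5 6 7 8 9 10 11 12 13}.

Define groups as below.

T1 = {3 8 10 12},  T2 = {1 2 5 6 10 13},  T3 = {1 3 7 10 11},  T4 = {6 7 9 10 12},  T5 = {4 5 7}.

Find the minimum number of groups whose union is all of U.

5

T1 and T2 and T3 and T4 and T5 together: T1 ∪ T2 ∪ T3 ∪ T4 ∪ T5 = {1, 2, 3, 4, 5, 6, 7, 8, 9, 10, 11, 12, 13} — every point is covered.
No 4 of the 5 groups cover everything (all 5 combinations miss at least one point), so 5 is optimal.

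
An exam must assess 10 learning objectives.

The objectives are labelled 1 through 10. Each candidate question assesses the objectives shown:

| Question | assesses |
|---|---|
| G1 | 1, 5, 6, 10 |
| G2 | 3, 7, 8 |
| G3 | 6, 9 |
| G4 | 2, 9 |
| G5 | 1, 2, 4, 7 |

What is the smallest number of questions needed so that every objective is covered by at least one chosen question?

Take {G1, G2, G3, G5}. Their union is {1, 2, 3, 4, 5, 6, 7, 8, 9, 10}, which is all 10 objectives.
No 3 of the 5 questions cover everything (all 10 combinations miss at least one objective), so 4 is optimal.

4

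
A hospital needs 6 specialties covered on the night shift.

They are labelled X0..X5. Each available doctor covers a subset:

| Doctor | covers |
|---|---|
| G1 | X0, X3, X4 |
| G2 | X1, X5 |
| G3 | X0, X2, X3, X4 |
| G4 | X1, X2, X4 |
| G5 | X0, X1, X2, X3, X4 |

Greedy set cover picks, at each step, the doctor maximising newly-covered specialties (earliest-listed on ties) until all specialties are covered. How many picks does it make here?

2

Greedy: pick G5 (covers 5 new) → pick G2 (covers 1 new). Total picks: 2.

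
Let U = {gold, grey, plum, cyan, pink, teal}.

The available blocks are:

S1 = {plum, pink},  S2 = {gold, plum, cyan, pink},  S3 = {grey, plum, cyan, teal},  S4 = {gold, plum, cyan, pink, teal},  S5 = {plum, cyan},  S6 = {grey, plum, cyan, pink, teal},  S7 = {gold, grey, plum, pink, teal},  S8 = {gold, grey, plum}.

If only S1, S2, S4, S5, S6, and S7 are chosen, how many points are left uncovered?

Union of S1, S2, S4, S5, S6, S7 = {gold, grey, plum, cyan, pink, teal} — that's every point, so 0 are uncovered.

0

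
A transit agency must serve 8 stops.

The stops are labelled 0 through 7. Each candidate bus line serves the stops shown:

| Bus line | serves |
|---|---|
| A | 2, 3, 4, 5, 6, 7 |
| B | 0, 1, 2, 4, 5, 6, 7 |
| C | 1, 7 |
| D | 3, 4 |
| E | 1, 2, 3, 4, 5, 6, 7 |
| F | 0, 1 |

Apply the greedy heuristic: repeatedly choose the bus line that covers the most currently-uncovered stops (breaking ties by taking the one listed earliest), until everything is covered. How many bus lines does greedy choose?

2

Greedy: pick B (covers 7 new) → pick A (covers 1 new). Total picks: 2.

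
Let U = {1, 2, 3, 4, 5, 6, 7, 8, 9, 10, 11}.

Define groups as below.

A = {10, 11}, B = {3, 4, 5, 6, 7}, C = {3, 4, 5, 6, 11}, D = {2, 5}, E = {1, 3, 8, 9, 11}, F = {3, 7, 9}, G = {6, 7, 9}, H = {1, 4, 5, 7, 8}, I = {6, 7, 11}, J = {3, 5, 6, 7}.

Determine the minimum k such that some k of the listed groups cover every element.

A and B and D and E together: A ∪ B ∪ D ∪ E = {1, 2, 3, 4, 5, 6, 7, 8, 9, 10, 11} — every element is covered.
No 3 of the 10 groups cover everything (all 120 combinations miss at least one element), so 4 is optimal.

4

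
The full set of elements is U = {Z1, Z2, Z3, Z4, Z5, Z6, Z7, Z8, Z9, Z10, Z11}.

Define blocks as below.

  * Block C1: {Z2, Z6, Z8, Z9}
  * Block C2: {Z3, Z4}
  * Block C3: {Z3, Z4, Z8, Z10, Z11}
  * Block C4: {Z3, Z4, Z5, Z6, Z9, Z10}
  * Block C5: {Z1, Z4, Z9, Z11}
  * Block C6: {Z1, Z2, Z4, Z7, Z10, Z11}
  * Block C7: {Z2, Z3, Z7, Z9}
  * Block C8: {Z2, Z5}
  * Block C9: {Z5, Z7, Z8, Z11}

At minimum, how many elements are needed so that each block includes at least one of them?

Take H = {Z2, Z4, Z11}. Each listed block contains at least one of these, so H is a hitting set of size 3.
No choice of 2 elements meets every block, so 3 is the minimum.

3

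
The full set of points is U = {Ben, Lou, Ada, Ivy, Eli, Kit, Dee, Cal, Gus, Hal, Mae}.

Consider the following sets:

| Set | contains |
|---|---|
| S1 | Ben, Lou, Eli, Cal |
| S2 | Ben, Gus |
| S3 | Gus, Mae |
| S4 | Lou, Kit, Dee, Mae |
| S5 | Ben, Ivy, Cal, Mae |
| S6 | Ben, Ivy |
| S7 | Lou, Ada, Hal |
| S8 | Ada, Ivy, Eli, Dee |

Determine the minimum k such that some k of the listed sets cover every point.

S1 and S3 and S4 and S6 and S7 together: S1 ∪ S3 ∪ S4 ∪ S6 ∪ S7 = {Ben, Lou, Ada, Ivy, Eli, Kit, Dee, Cal, Gus, Hal, Mae} — every point is covered.
No 4 of the 8 sets cover everything (all 70 combinations miss at least one point), so 5 is optimal.

5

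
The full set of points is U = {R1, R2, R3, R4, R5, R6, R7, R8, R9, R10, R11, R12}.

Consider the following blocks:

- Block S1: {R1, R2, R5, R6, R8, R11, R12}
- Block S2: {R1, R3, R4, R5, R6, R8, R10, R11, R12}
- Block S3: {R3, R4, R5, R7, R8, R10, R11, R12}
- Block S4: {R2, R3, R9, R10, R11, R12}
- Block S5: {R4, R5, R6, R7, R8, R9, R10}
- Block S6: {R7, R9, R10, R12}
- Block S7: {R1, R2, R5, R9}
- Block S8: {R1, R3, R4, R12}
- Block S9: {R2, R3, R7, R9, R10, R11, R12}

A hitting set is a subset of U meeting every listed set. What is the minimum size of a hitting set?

Take H = {R5, R12}. Each listed block contains at least one of these, so H is a hitting set of size 2.
No single point lies in every block, so at least 2 are needed and 2 is optimal.

2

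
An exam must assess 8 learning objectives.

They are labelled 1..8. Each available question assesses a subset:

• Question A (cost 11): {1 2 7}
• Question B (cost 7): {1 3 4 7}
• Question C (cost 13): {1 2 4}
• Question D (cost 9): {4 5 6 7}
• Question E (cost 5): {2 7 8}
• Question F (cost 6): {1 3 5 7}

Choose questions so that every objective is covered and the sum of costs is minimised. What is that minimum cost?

D, E, F together cover every objective (D ∪ E ∪ F = {1, 2, 3, 4, 5, 6, 7, 8}); total cost 9 + 5 + 6 = 20.
No covering selection has total cost below 20.

20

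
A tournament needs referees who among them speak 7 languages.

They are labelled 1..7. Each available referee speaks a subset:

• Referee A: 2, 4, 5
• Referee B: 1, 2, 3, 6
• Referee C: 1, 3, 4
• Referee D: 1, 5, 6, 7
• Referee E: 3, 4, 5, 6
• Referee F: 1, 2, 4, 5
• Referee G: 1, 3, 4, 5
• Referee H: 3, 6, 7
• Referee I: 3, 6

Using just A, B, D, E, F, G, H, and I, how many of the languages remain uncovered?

0

Union of A, B, D, E, F, G, H, I = {1, 2, 3, 4, 5, 6, 7} — that's every language, so 0 are uncovered.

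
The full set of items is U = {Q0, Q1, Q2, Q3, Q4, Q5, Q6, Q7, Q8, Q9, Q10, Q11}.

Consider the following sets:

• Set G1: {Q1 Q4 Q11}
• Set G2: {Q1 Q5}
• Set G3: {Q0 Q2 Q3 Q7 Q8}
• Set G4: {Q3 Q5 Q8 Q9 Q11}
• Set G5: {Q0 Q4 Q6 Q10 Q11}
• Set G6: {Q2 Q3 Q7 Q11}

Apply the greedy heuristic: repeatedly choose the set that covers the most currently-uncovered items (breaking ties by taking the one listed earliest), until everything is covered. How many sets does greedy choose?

Greedy: pick G3 (covers 5 new) → pick G5 (covers 4 new) → pick G2 (covers 2 new) → pick G4 (covers 1 new). Total picks: 4.

4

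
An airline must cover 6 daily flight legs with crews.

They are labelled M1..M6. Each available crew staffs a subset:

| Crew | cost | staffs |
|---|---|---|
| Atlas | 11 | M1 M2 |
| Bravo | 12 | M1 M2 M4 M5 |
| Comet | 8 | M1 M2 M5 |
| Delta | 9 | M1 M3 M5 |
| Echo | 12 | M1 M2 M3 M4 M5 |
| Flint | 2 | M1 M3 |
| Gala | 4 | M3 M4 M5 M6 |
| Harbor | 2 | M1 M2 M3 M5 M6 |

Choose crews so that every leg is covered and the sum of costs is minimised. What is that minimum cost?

6

Gala, Harbor together cover every leg (Gala ∪ Harbor = {M1, M2, M3, M4, M5, M6}); total cost 4 + 2 = 6.
No covering selection has total cost below 6.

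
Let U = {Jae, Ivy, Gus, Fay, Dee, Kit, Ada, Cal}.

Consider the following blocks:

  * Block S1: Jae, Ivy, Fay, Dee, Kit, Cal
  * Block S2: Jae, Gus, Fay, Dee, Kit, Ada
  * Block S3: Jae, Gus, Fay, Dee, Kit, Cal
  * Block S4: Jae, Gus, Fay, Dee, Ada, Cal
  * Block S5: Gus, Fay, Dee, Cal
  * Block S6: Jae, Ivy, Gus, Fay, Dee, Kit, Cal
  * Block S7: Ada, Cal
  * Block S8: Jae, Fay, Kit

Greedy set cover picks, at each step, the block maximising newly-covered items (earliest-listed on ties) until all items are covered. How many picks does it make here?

Greedy: pick S6 (covers 7 new) → pick S2 (covers 1 new). Total picks: 2.

2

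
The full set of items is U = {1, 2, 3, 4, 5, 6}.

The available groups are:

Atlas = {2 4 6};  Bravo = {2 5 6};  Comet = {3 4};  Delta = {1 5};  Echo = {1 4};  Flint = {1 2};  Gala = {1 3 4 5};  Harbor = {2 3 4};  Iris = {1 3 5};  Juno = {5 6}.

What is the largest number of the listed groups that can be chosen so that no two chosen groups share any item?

Comet, Flint, Juno are pairwise disjoint (Comet={3,4}; Flint={1,2}; Juno={5,6}).
Every remaining group overlaps one of these, and no 4 of the listed groups are pairwise disjoint, so 3 is the maximum.

3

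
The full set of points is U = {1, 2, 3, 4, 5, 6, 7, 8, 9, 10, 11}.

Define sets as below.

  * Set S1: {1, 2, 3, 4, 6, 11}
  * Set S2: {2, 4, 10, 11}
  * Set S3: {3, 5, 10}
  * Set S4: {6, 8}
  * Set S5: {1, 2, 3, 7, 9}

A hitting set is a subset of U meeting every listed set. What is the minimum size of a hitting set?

3

H = {2, 3, 8} meets every set (each contains at least one member of H), and |H| = 3.
No choice of 2 points meets every set, so 3 is the minimum.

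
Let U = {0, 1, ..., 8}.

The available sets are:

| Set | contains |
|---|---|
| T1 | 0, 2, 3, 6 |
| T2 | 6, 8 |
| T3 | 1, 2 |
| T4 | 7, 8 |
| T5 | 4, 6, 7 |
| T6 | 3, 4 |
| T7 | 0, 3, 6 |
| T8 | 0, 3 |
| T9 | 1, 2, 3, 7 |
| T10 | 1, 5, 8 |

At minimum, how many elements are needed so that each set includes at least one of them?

4

H = {0, 1, 4, 8} meets every set (each contains at least one member of H), and |H| = 4.
No choice of 3 elements meets every set, so 4 is the minimum.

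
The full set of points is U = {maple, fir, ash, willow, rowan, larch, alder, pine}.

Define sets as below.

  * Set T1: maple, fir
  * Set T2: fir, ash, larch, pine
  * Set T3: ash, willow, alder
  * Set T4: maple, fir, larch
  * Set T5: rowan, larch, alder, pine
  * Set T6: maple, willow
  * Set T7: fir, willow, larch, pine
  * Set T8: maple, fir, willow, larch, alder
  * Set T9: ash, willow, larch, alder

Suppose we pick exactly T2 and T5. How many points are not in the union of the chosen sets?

Union of T2, T5 = {fir, ash, rowan, larch, alder, pine}.
Not covered: maple, willow — 2 points.

2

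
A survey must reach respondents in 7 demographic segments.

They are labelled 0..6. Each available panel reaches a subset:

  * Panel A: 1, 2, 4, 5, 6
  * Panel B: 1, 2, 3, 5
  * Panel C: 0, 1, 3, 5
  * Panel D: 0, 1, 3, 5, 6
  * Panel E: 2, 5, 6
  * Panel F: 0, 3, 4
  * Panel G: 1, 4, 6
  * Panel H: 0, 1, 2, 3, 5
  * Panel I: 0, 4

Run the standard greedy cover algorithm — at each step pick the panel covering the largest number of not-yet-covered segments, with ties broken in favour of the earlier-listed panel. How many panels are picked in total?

Greedy: pick A (covers 5 new) → pick C (covers 2 new). Total picks: 2.

2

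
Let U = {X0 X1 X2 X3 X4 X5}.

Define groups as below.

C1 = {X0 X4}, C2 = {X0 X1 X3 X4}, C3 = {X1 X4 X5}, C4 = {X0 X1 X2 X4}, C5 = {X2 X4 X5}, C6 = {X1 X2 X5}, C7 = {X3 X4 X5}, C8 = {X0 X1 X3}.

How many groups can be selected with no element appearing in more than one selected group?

2

C5, C8 are pairwise disjoint (C5={X2,X4,X5}; C8={X0,X1,X3}).
Every remaining group overlaps one of these, and no 3 of the listed groups are pairwise disjoint, so 2 is the maximum.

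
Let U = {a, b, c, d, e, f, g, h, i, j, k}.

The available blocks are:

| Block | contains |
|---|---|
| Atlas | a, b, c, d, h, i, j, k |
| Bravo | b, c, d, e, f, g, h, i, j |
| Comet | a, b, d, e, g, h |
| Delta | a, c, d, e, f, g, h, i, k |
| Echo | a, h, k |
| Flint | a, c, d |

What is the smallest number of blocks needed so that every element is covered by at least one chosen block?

Bravo and Delta cover everything between them: the union {a, b, c, d, e, f, g, h, i, j, k} is all of U.
No single block has all 11 elements (the largest, Bravo, has 9), so 2 is optimal.

2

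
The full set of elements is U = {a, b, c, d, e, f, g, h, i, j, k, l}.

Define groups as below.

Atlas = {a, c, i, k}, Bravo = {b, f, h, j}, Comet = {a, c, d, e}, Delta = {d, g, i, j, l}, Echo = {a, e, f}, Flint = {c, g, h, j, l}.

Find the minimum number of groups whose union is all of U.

4

Take {Atlas, Bravo, Delta, Echo}. Their union is {a, b, c, d, e, f, g, h, i, j, k, l}, which is all 12 elements.
No 3 of the 6 groups cover everything (all 20 combinations miss at least one element), so 4 is optimal.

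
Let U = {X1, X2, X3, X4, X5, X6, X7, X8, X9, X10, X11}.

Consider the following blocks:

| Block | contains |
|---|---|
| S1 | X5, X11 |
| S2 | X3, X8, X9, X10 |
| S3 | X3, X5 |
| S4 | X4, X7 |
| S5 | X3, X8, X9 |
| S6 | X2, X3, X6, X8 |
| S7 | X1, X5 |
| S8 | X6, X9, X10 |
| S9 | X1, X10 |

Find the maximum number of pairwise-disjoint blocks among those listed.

S1, S4, S6, S9 are pairwise disjoint (S1={X5,X11}; S4={X4,X7}; S6={X2,X3,X6,X8}; S9={X1,X10}).
Every remaining block overlaps one of these, and no 5 of the listed blocks are pairwise disjoint, so 4 is the maximum.

4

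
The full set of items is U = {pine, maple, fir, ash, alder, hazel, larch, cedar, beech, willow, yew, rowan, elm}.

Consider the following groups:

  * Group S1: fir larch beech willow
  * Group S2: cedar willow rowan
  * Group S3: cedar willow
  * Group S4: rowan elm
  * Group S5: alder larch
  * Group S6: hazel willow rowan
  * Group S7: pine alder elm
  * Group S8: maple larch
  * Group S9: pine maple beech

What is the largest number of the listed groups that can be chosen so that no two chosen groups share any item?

4

S3, S4, S5, S9 are pairwise disjoint (S3={cedar,willow}; S4={rowan,elm}; S5={alder,larch}; S9={pine,maple,beech}).
Every remaining group overlaps one of these, and no 5 of the listed groups are pairwise disjoint, so 4 is the maximum.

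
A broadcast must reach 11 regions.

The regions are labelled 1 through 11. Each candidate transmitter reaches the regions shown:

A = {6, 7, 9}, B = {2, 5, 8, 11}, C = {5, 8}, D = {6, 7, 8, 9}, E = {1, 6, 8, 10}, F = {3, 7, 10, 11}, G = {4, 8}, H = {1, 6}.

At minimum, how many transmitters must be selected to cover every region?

A and B and F and G and H together: A ∪ B ∪ F ∪ G ∪ H = {1, 2, 3, 4, 5, 6, 7, 8, 9, 10, 11} — every region is covered.
No 4 of the 8 transmitters cover everything (all 70 combinations miss at least one region), so 5 is optimal.

5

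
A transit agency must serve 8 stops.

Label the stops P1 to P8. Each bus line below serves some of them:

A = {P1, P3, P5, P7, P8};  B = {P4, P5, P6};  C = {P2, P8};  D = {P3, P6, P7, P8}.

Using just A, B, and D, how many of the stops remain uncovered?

Union of A, B, D = {P1, P3, P4, P5, P6, P7, P8}.
Not covered: P2 — 1 stop.

1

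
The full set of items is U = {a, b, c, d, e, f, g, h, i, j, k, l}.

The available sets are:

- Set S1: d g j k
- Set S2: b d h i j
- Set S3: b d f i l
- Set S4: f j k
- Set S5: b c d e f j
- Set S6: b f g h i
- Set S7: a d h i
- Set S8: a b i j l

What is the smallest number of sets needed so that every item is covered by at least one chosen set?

S1 and S3 and S5 and S7 together: S1 ∪ S3 ∪ S5 ∪ S7 = {a, b, c, d, e, f, g, h, i, j, k, l} — every item is covered.
No 3 of the 8 sets cover everything (all 56 combinations miss at least one item), so 4 is optimal.

4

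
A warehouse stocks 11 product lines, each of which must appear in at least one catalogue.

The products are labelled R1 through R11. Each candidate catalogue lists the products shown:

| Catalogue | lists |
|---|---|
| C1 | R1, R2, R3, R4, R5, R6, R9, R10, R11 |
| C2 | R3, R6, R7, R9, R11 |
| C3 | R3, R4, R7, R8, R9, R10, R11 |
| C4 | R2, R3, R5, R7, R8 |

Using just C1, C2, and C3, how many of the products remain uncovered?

Union of C1, C2, C3 = {R1, R2, R3, R4, R5, R6, R7, R8, R9, R10, R11} — that's every product, so 0 are uncovered.

0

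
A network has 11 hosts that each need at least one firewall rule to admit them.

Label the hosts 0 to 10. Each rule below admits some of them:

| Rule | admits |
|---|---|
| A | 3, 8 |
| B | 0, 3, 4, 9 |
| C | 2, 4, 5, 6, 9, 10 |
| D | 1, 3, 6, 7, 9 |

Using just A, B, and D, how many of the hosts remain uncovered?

3

Union of A, B, D = {0, 1, 3, 4, 6, 7, 8, 9}.
Not covered: 2, 5, 10 — 3 hosts.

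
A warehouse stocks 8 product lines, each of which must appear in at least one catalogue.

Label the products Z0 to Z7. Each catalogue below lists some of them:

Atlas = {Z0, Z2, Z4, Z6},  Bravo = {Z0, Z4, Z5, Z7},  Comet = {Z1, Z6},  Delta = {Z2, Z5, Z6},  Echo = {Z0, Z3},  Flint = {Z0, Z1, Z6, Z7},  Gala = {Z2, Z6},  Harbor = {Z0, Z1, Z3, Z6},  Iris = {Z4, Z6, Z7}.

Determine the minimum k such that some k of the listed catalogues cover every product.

3

Take {Bravo, Delta, Harbor}. Their union is {Z0, Z1, Z2, Z3, Z4, Z5, Z6, Z7}, which is all 8 products.
No 2 of the 9 catalogues cover everything (all 36 combinations miss at least one product), so 3 is optimal.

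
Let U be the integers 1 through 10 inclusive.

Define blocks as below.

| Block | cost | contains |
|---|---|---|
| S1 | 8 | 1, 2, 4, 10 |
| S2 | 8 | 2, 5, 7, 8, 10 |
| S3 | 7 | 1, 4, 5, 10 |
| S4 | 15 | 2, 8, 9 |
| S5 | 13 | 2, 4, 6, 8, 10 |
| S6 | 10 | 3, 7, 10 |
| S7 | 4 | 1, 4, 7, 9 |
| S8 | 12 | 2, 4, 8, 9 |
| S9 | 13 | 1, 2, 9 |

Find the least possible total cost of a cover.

34

S3, S5, S6, S7 together cover every item (S3 ∪ S5 ∪ S6 ∪ S7 = {1, 2, 3, 4, 5, 6, 7, 8, 9, 10}); total cost 7 + 13 + 10 + 4 = 34.
The greedy pick S7, S2, S6, S5 costs 35; no covering selection beats 34.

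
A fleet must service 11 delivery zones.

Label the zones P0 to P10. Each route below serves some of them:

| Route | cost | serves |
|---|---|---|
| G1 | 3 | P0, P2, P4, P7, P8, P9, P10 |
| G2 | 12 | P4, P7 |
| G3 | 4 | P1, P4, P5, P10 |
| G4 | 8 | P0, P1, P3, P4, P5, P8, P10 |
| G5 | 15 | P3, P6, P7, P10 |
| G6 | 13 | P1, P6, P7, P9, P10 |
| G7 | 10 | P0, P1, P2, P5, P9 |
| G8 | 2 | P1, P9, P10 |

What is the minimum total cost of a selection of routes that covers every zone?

G1, G3, G5 together cover every zone (G1 ∪ G3 ∪ G5 = {P0, P1, P2, P3, P4, P5, P6, P7, P8, P9, P10}); total cost 3 + 4 + 15 = 22.
No covering selection has total cost below 22.

22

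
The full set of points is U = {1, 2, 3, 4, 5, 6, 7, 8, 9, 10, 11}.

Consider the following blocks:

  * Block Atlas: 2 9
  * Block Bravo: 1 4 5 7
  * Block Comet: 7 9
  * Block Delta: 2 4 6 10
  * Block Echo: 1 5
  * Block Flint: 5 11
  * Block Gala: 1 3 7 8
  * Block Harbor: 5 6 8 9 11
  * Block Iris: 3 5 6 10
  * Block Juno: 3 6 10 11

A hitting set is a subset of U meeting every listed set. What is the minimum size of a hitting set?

H = {3, 5, 6, 9} meets every block (each contains at least one member of H), and |H| = 4.
No choice of 3 points meets every block, so 4 is the minimum.

4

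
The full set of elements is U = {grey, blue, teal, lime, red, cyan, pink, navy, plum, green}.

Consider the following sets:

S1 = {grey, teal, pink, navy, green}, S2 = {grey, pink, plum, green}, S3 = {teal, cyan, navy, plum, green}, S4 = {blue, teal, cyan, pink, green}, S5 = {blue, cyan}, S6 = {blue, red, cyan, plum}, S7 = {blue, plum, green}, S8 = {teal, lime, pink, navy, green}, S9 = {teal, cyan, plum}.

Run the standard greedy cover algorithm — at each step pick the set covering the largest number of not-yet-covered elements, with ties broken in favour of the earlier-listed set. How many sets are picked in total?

3

Greedy: pick S1 (covers 5 new) → pick S6 (covers 4 new) → pick S8 (covers 1 new). Total picks: 3.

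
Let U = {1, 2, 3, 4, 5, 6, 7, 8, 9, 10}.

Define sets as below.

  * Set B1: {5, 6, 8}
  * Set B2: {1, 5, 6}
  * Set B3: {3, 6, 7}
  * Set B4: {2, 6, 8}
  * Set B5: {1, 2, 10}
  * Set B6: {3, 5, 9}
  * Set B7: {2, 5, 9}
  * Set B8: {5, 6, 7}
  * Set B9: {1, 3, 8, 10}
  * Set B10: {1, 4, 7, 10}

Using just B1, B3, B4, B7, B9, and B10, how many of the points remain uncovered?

Union of B1, B3, B4, B7, B9, B10 = {1, 2, 3, 4, 5, 6, 7, 8, 9, 10} — that's every point, so 0 are uncovered.

0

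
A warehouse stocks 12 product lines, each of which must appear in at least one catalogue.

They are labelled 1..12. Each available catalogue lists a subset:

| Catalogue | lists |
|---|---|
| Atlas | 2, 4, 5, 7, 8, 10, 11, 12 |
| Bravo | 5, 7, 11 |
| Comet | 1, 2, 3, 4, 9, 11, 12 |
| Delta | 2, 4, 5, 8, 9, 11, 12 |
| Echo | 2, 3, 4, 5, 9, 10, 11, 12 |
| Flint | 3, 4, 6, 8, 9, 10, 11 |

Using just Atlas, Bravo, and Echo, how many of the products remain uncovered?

Union of Atlas, Bravo, Echo = {2, 3, 4, 5, 7, 8, 9, 10, 11, 12}.
Not covered: 1, 6 — 2 products.

2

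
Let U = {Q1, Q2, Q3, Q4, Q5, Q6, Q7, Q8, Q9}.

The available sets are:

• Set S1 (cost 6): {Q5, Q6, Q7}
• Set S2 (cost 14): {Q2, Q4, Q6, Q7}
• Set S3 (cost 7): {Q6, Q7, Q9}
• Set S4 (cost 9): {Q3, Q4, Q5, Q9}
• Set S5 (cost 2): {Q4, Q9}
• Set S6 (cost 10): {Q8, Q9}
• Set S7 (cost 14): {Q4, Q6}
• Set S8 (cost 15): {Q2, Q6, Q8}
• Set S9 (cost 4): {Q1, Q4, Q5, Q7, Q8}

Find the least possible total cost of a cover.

27

S2, S4, S9 together cover every element (S2 ∪ S4 ∪ S9 = {Q1, Q2, Q3, Q4, Q5, Q6, Q7, Q8, Q9}); total cost 14 + 9 + 4 = 27.
The greedy pick S9, S5, S1, S4, S2 costs 35; no covering selection beats 27.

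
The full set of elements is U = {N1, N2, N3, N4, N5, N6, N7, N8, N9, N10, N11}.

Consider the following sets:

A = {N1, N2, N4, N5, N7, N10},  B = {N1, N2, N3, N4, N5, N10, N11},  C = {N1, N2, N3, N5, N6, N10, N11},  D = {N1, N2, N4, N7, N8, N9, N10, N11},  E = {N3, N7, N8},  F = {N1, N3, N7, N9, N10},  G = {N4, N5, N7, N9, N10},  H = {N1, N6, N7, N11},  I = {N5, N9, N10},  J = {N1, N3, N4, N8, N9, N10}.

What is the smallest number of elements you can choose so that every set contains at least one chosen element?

2

Take T = {N7, N10}. Each listed set contains at least one of these, so T is a hitting set of size 2.
The sets E, I are pairwise disjoint, so any hitting set needs a separate element for each — at least 2. Hence 2 is optimal.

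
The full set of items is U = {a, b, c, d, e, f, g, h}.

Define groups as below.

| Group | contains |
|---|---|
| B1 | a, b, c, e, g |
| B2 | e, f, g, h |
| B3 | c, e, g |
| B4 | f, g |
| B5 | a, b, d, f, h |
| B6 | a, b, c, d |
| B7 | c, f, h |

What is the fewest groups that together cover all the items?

2

Take {B2, B6}. Their union is {a, b, c, d, e, f, g, h}, which is all 8 items.
No single group has all 8 items (the largest, B1, has 5), so 2 is optimal.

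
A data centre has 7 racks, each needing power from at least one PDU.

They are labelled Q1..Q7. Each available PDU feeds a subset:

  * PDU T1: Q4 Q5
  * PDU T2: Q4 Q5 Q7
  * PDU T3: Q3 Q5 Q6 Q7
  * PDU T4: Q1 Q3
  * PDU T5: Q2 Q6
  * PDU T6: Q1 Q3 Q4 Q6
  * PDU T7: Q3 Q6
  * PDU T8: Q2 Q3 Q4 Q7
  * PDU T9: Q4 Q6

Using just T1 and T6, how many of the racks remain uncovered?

2

Union of T1, T6 = {Q1, Q3, Q4, Q5, Q6}.
Not covered: Q2, Q7 — 2 racks.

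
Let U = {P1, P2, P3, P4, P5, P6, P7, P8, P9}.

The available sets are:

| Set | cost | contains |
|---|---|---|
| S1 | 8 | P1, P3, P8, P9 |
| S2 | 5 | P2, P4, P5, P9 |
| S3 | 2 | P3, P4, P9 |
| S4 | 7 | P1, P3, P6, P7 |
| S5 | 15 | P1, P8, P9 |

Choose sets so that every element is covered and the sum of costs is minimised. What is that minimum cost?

S1, S2, S4 together cover every element (S1 ∪ S2 ∪ S4 = {P1, P2, P3, P4, P5, P6, P7, P8, P9}); total cost 8 + 5 + 7 = 20.
The greedy pick S3, S4, S2, S1 costs 22; no covering selection beats 20.

20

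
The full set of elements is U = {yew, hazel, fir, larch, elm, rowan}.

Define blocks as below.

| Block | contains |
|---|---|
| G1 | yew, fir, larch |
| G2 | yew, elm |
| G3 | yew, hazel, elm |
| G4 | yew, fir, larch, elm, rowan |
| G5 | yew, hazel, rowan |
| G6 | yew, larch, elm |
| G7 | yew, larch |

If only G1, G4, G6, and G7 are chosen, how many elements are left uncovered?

1

Union of G1, G4, G6, G7 = {yew, fir, larch, elm, rowan}.
Not covered: hazel — 1 element.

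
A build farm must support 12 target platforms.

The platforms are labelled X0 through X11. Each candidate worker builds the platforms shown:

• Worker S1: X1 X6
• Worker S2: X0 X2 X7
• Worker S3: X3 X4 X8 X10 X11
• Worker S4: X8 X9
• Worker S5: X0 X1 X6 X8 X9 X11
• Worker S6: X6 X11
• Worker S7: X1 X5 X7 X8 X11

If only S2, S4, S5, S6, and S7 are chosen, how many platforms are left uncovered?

Union of S2, S4, S5, S6, S7 = {X0, X1, X2, X5, X6, X7, X8, X9, X11}.
Not covered: X3, X4, X10 — 3 platforms.

3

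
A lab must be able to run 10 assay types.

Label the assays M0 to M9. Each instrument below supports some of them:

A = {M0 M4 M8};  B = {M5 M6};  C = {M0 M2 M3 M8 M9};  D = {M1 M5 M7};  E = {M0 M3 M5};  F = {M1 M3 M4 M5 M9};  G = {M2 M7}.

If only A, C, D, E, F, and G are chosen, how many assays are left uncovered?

Union of A, C, D, E, F, G = {M0, M1, M2, M3, M4, M5, M7, M8, M9}.
Not covered: M6 — 1 assay.

1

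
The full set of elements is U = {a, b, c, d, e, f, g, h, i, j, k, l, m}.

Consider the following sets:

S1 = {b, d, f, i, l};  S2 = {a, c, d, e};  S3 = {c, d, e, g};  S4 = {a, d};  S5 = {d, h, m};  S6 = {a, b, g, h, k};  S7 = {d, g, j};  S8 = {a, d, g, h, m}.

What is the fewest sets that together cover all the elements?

5

S1, S2, S5, S6, and S7 cover everything between them: the union {a, b, c, d, e, f, g, h, i, j, k, l, m} is all of U.
No 4 of the 8 sets cover everything (all 70 combinations miss at least one element), so 5 is optimal.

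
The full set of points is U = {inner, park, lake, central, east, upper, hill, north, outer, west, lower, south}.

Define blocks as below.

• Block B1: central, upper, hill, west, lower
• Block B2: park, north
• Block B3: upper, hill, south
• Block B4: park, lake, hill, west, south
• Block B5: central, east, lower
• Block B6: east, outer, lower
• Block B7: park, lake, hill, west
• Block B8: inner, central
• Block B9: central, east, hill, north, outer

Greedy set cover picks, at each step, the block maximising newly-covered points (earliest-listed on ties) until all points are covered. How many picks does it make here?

4

Greedy: pick B1 (covers 5 new) → pick B4 (covers 3 new) → pick B9 (covers 3 new) → pick B8 (covers 1 new). Total picks: 4.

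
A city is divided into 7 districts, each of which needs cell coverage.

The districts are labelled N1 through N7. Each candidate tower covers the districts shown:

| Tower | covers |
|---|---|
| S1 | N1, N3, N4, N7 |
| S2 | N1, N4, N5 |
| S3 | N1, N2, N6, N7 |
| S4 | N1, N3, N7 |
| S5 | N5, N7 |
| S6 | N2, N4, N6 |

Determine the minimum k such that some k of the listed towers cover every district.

S1 and S2 and S3 together: S1 ∪ S2 ∪ S3 = {N1, N2, N3, N4, N5, N6, N7} — every district is covered.
No 2 of the 6 towers cover everything (all 15 combinations miss at least one district), so 3 is optimal.

3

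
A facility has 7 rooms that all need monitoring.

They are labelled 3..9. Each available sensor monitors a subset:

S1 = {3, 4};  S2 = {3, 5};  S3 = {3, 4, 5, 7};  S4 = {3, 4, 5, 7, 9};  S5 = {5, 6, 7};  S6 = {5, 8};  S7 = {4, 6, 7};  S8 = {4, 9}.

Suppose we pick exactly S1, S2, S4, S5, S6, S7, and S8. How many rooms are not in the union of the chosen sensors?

Union of S1, S2, S4, S5, S6, S7, S8 = {3, 4, 5, 6, 7, 8, 9} — that's every room, so 0 are uncovered.

0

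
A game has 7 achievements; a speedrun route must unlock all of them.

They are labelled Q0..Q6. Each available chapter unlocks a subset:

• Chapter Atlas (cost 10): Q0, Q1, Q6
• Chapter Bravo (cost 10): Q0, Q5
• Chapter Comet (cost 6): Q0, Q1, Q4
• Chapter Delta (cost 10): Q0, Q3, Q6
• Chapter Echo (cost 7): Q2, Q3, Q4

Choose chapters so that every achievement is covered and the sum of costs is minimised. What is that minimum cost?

Atlas, Bravo, Echo together cover every achievement (Atlas ∪ Bravo ∪ Echo = {Q0, Q1, Q2, Q3, Q4, Q5, Q6}); total cost 10 + 10 + 7 = 27.
The greedy pick Comet, Echo, Atlas, Bravo costs 33; no covering selection beats 27.

27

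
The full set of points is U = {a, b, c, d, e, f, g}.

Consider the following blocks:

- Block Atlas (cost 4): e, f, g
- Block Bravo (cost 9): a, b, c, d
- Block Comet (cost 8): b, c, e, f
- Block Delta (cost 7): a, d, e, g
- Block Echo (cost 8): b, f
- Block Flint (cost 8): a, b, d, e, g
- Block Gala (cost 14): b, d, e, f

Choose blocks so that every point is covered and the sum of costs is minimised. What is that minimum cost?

13

Atlas, Bravo together cover every point (Atlas ∪ Bravo = {a, b, c, d, e, f, g}); total cost 4 + 9 = 13.
No covering selection has total cost below 13.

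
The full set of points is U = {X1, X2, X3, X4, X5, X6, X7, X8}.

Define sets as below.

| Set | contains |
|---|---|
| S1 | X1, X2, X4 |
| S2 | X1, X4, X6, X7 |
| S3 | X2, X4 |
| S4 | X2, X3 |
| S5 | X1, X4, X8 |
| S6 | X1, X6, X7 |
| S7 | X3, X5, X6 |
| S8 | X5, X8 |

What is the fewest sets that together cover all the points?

Take {S2, S4, S8}. Their union is {X1, X2, X3, X4, X5, X6, X7, X8}, which is all 8 points.
No 2 of the 8 sets cover everything (all 28 combinations miss at least one point), so 3 is optimal.

3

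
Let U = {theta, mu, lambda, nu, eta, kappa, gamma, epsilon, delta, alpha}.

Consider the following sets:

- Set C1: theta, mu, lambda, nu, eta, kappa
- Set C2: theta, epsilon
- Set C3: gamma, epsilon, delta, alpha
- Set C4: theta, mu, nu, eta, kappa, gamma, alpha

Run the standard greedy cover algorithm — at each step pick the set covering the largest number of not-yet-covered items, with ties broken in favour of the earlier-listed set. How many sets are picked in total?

Greedy: pick C4 (covers 7 new) → pick C3 (covers 2 new) → pick C1 (covers 1 new). Total picks: 3.
(The true minimum cover uses only 2 sets, so greedy is not optimal here.)

3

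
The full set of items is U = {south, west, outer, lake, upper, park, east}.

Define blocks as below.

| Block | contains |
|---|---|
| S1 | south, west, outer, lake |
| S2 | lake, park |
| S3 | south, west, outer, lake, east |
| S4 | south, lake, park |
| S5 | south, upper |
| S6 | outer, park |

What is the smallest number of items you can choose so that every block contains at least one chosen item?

Take H = {south, park}. Each listed block contains at least one of these, so H is a hitting set of size 2.
The blocks S5, S6 are pairwise disjoint, so any hitting set needs a separate item for each — at least 2. Hence 2 is optimal.

2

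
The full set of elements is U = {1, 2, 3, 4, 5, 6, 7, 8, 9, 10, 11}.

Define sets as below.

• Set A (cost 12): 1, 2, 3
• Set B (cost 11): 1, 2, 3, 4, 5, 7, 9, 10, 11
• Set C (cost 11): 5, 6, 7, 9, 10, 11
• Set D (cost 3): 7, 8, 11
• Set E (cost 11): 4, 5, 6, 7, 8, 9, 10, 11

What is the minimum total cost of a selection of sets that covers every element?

22

B, E together cover every element (B ∪ E = {1, 2, 3, 4, 5, 6, 7, 8, 9, 10, 11}); total cost 11 + 11 = 22.
The greedy pick D, B, C costs 25; no covering selection beats 22.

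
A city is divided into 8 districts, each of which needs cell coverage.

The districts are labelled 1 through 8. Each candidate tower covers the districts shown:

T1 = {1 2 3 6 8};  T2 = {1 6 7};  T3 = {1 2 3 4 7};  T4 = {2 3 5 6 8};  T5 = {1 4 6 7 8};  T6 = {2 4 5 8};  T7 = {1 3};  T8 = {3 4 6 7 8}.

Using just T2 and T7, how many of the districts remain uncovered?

Union of T2, T7 = {1, 3, 6, 7}.
Not covered: 2, 4, 5, 8 — 4 districts.

4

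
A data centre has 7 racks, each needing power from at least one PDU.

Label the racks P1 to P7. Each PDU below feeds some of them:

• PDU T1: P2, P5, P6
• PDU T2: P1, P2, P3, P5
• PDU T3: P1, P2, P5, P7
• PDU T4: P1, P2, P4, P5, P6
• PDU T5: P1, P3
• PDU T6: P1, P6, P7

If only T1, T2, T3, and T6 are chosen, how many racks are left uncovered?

Union of T1, T2, T3, T6 = {P1, P2, P3, P5, P6, P7}.
Not covered: P4 — 1 rack.

1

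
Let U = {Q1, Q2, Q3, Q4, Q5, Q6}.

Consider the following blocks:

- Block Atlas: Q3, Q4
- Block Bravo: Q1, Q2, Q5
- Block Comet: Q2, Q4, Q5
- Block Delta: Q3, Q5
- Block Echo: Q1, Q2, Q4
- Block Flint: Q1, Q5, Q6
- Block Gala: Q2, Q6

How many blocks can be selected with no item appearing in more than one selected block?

2

Atlas, Bravo are pairwise disjoint (Atlas={Q3,Q4}; Bravo={Q1,Q2,Q5}).
Every remaining block overlaps one of these, and no 3 of the listed blocks are pairwise disjoint, so 2 is the maximum.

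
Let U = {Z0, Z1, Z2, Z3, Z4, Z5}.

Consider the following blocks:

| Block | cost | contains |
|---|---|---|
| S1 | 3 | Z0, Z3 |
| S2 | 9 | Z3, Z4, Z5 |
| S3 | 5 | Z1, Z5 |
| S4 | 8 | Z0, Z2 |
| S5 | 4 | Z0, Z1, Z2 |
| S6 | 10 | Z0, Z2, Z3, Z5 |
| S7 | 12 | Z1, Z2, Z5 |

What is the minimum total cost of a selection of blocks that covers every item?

13

S2, S5 together cover every item (S2 ∪ S5 = {Z0, Z1, Z2, Z3, Z4, Z5}); total cost 9 + 4 = 13.
The greedy pick S5, S1, S2 costs 16; no covering selection beats 13.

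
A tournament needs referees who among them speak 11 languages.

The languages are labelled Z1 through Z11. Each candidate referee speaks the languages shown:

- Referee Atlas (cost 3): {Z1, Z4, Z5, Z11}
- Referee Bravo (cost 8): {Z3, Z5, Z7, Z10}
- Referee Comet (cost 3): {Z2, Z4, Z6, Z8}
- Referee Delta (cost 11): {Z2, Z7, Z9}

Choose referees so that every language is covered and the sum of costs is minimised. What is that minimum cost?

Atlas, Bravo, Comet, Delta together cover every language (Atlas ∪ Bravo ∪ Comet ∪ Delta = {Z1, Z2, Z3, Z4, Z5, Z6, Z7, Z8, Z9, Z10, Z11}); total cost 3 + 8 + 3 + 11 = 25.
No covering selection has total cost below 25.

25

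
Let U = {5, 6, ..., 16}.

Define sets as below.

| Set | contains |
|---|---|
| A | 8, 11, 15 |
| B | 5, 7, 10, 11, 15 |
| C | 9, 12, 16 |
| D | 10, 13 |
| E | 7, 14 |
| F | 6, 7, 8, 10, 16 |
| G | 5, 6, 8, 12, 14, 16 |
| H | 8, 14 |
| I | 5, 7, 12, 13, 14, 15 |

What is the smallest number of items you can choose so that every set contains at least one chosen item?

The 4 items {7, 8, 9, 13} hit every set.
The sets A, C, D, E are pairwise disjoint, so any hitting set needs a separate item for each — at least 4. Hence 4 is optimal.

4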